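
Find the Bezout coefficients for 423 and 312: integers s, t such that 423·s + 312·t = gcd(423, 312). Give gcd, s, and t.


Euclidean algorithm on (423, 312) — divide until remainder is 0:
  423 = 1 · 312 + 111
  312 = 2 · 111 + 90
  111 = 1 · 90 + 21
  90 = 4 · 21 + 6
  21 = 3 · 6 + 3
  6 = 2 · 3 + 0
gcd(423, 312) = 3.
Track Bezout coefficients alongside the remainders: start with r₀ = 423 = a·1 + b·0 (s = 1, t = 0) and r₁ = 312 = a·0 + b·1 (s = 0, t = 1); each new remainder r_{k+1} = r_{k-1} − q_k·r_k inherits s_{k+1} = s_{k-1} − q_k·s_k, t_{k+1} = t_{k-1} − q_k·t_k, so r_k = a·s_k + b·t_k at every step:
  q = 1: r = 111, s = 1 − 1·0 = 1, t = 0 − 1·1 = -1  (check: 423·1 + 312·(-1) = 111)
  q = 2: r = 90, s = 0 − 2·1 = -2, t = 1 − 2·(-1) = 3  (check: 423·(-2) + 312·3 = 90)
  q = 1: r = 21, s = 1 − 1·(-2) = 3, t = -1 − 1·3 = -4  (check: 423·3 + 312·(-4) = 21)
  q = 4: r = 6, s = -2 − 4·3 = -14, t = 3 − 4·(-4) = 19  (check: 423·(-14) + 312·19 = 6)
  q = 3: r = 3, s = 3 − 3·(-14) = 45, t = -4 − 3·19 = -61  (check: 423·45 + 312·(-61) = 3)
The row with r = 3 (the gcd) gives the Bezout coefficients s = 45, t = -61.
Result: 423 · (45) + 312 · (-61) = 3.

gcd(423, 312) = 3; s = 45, t = -61 (check: 423·45 + 312·(-61) = 3).


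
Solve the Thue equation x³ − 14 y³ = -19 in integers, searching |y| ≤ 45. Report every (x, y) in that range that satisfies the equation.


The equation is x³ - 14y³ = -19. For fixed y, x³ = 14·y³ − 19, so a solution requires the RHS to be a perfect cube.
Strategy: iterate y from -45 to 45, compute RHS = 14·y³ − 19, and check whether it is a (positive or negative) perfect cube.
Check small values of y:
  y = 0: RHS = -19 is not a perfect cube.
  y = 1: RHS = -5 is not a perfect cube.
  y = -1: RHS = -33 is not a perfect cube.
  y = 2: RHS = 93 is not a perfect cube.
  y = -2: RHS = -131 is not a perfect cube.
  y = 3: RHS = 359 is not a perfect cube.
  y = -3: RHS = -397 is not a perfect cube.
Continuing the search up to |y| = 45 finds no solutions either.
No (x, y) in the scanned range satisfies the equation.

No integer solutions with |y| ≤ 45.


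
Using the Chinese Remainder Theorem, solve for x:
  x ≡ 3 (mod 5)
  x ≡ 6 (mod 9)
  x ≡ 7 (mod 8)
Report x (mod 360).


Moduli 5, 9, 8 are pairwise coprime; by CRT there is a unique solution modulo M = 5 · 9 · 8 = 360.
Solve pairwise, accumulating the modulus:
  Start with x ≡ 3 (mod 5).
  Combine with x ≡ 6 (mod 9): since gcd(5, 9) = 1, we get a unique residue mod 45.
    Write x = 3 + 5·t and substitute into x ≡ 6 (mod 9): 5·t ≡ 6 − 3 = 3 (mod 9).
    The inverse of 5 mod 9 is 2 (since 5·2 = 10 = 1·9 + 1), so t ≡ 2·3 = 6 ≡ 6 (mod 9).
    Then x = 3 + 5·6 = 33, valid modulo lcm(5, 9) = 45: x ≡ 33 (mod 45).
  Combine with x ≡ 7 (mod 8): since gcd(45, 8) = 1, we get a unique residue mod 360.
    Write x = 33 + 45·t and substitute into x ≡ 7 (mod 8): 45·t ≡ 7 − 33 = -26 (mod 8).
    Reduce coefficients mod 8: 5·t ≡ 6 (mod 8).
    The inverse of 5 mod 8 is 5 (since 5·5 = 25 = 3·8 + 1), so t ≡ 5·6 = 30 ≡ 6 (mod 8).
    Then x = 33 + 45·6 = 303, valid modulo lcm(45, 8) = 360: x ≡ 303 (mod 360).
Verify: 303 mod 5 = 3 ✓, 303 mod 9 = 6 ✓, 303 mod 8 = 7 ✓.

x ≡ 303 (mod 360).


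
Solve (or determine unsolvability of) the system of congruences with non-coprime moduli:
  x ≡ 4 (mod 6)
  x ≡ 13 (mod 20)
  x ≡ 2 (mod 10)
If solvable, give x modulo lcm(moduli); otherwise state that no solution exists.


Moduli 6, 20, 10 are not pairwise coprime, so CRT works modulo lcm(m_i) when all pairwise compatibility conditions hold.
Pairwise compatibility: gcd(m_i, m_j) must divide a_i - a_j for every pair.
Merge one congruence at a time:
  Start: x ≡ 4 (mod 6).
  Combine with x ≡ 13 (mod 20): gcd(6, 20) = 2, and 13 - 4 = 9 is NOT divisible by 2.
    ⇒ system is inconsistent (no integer solution).

No solution (the system is inconsistent).


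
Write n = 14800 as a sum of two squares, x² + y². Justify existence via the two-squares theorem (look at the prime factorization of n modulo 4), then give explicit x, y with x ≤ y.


Step 1: Factor n = 14800 = 2^4 · 5^2 · 37.
Step 2: Check the mod-4 condition on each prime factor: 2 = 2 (special); 5 ≡ 1 (mod 4), exponent 2; 37 ≡ 1 (mod 4), exponent 1.
All primes ≡ 3 (mod 4) appear to even exponent (or don't appear), so by the two-squares theorem n IS expressible as a sum of two squares.
Step 3: Build a representation. Group n = k² · m with k = 4 and m = 5 · 5 · 37 = 925 (a product of primes ≡ 1 (mod 4)); a representation of m scales to one of n via (k·x)² + (k·y)² = k²(x² + y²). Each prime p ≡ 1 (mod 4) is itself a sum of two squares; find a² by testing p − a² for a perfect square:
  5: 5 − 1² = 4 = 2² ⇒ 5 = 1² + 2².
  37: 37 − 1² = 36 = 6² ⇒ 37 = 1² + 6².
  Combine using the Brahmagupta–Fibonacci identity (a² + b²)(c² + d²) = (ac − bd)² + (ad + bc)² = (ac + bd)² + (ad − bc)²:
  5 · 5 = 25: from (1² + 2²)(1² + 2²), take (1·1 − 2·2, 1·2 + 2·1) = (1 − 4, 2 + 2) = (-3, 4); dropping signs (only squares matter) gives (3, 4); check 3² + 4² = 9 + 16 = 25 ✓.
  25 · 37 = 925: from (3² + 4²)(1² + 6²), take (3·1 − 4·6, 3·6 + 4·1) = (3 − 24, 18 + 4) = (-21, 22); dropping signs (only squares matter) gives (21, 22); check 21² + 22² = 441 + 484 = 925 ✓.
  Scale by k = 4: (4·21, 4·22) = (84, 88).
Step 4: Order so x ≤ y and verify: 84² + 88² = 7056 + 7744 = 14800 = n. ✓

n = 14800 = 84² + 88² (one valid representation with x ≤ y).


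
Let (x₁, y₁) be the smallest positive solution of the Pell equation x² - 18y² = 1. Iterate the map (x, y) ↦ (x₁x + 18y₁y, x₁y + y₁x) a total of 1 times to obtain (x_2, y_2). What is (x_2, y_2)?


Step 1: Find the fundamental solution (x₁, y₁) of x² - 18y² = 1.
  Expand √18 as a continued fraction. a₀ = ⌊√18⌋ = 4; iterate m_{k+1} = d_k·a_k − m_k, d_{k+1} = (18 − m_{k+1}²)/d_k, a_{k+1} = ⌊(a₀ + m_{k+1})/d_{k+1}⌋ (starting m₀ = 0, d₀ = 1), with convergents p_k = a_k·p_{k-1} + p_{k-2}, q_k = a_k·q_{k-1} + q_{k-2} (p₋₁ = 1, q₋₁ = 0):
  k = 0: a₀ = 4; p₀/q₀ = 4/1; p₀² − 18·q₀² = 16 − 18 = -2.
  k = 1: m = 4, d = 2, a = ⌊(4 + 4)/2⌋ = 4; p/q = (4·4 + 1)/(4·1 + 0) = 17/4; p² − 18·q² = 289 − 288 = 1.
  The first convergent with p² − 18·q² = 1 gives the fundamental solution (x₁, y₁) = (17, 4).
Step 2: Apply the recurrence (x_{n+1}, y_{n+1}) = (x₁x_n + 18y₁y_n, x₁y_n + y₁x_n) repeatedly.
  From (x_1, y_1) = (17, 4): x_2 = 17·17 + 18·4·4 = 577; y_2 = 17·4 + 4·17 = 136.
Step 3: Verify x_2² - 18·y_2² = 332929 - 332928 = 1 (should be 1). ✓

(x_1, y_1) = (17, 4); (x_2, y_2) = (577, 136).


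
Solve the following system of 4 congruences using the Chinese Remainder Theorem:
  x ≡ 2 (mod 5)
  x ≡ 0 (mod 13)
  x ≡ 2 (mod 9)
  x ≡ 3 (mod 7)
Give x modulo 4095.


Product of moduli M = 5 · 13 · 9 · 7 = 4095.
Merge one congruence at a time:
  Start: x ≡ 2 (mod 5).
  Combine with x ≡ 0 (mod 13); new modulus lcm = 65.
    Write x = 2 + 5·t and substitute into x ≡ 0 (mod 13): 5·t ≡ 0 − 2 = -2 (mod 13).
    Reduce coefficients mod 13: 5·t ≡ 11 (mod 13).
    The inverse of 5 mod 13 is 8 (since 5·8 = 40 = 3·13 + 1), so t ≡ 8·11 = 88 ≡ 10 (mod 13).
    Then x = 2 + 5·10 = 52, valid modulo lcm(5, 13) = 65: x ≡ 52 (mod 65).
  Combine with x ≡ 2 (mod 9); new modulus lcm = 585.
    Write x = 52 + 65·t and substitute into x ≡ 2 (mod 9): 65·t ≡ 2 − 52 = -50 (mod 9).
    Reduce coefficients mod 9: 2·t ≡ 4 (mod 9).
    The inverse of 2 mod 9 is 5 (since 2·5 = 10 = 1·9 + 1), so t ≡ 5·4 = 20 ≡ 2 (mod 9).
    Then x = 52 + 65·2 = 182, valid modulo lcm(65, 9) = 585: x ≡ 182 (mod 585).
  Combine with x ≡ 3 (mod 7); new modulus lcm = 4095.
    Write x = 182 + 585·t and substitute into x ≡ 3 (mod 7): 585·t ≡ 3 − 182 = -179 (mod 7).
    Reduce coefficients mod 7: 4·t ≡ 3 (mod 7).
    The inverse of 4 mod 7 is 2 (since 4·2 = 8 = 1·7 + 1), so t ≡ 2·3 = 6 ≡ 6 (mod 7).
    Then x = 182 + 585·6 = 3692, valid modulo lcm(585, 7) = 4095: x ≡ 3692 (mod 4095).
Verify against each original: 3692 mod 5 = 2, 3692 mod 13 = 0, 3692 mod 9 = 2, 3692 mod 7 = 3.

x ≡ 3692 (mod 4095).


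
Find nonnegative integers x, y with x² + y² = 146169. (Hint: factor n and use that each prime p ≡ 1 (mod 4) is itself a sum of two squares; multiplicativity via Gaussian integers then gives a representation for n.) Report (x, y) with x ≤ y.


Step 1: Factor n = 146169 = 3^2 · 109 · 149.
Step 2: Check the mod-4 condition on each prime factor: 3 ≡ 3 (mod 4), exponent 2 (must be even); 109 ≡ 1 (mod 4), exponent 1; 149 ≡ 1 (mod 4), exponent 1.
All primes ≡ 3 (mod 4) appear to even exponent (or don't appear), so by the two-squares theorem n IS expressible as a sum of two squares.
Step 3: Build a representation. Group n = k² · m with k = 3 and m = 109 · 149 = 16241 (a product of primes ≡ 1 (mod 4)); a representation of m scales to one of n via (k·x)² + (k·y)² = k²(x² + y²). Each prime p ≡ 1 (mod 4) is itself a sum of two squares; find a² by testing p − a² for a perfect square:
  109: 109 − 1² = 108, 109 − 2² = 105, 109 − 3² = 100 = 10² ⇒ 109 = 3² + 10².
  149: 149 − 1² = 148, 149 − 2² = 145, 149 − 3² = 140, 149 − 4² = 133, 149 − 5² = 124, 149 − 6² = 113, 149 − 7² = 100 = 10² ⇒ 149 = 7² + 10².
  Combine using the Brahmagupta–Fibonacci identity (a² + b²)(c² + d²) = (ac − bd)² + (ad + bc)² = (ac + bd)² + (ad − bc)²:
  109 · 149 = 16241: from (3² + 10²)(7² + 10²), take (3·7 − 10·10, 3·10 + 10·7) = (21 − 100, 30 + 70) = (-79, 100); dropping signs (only squares matter) gives (79, 100); check 79² + 100² = 6241 + 10000 = 16241 ✓.
  Scale by k = 3: (3·79, 3·100) = (237, 300).
Step 4: Order so x ≤ y and verify: 237² + 300² = 56169 + 90000 = 146169 = n. ✓

n = 146169 = 237² + 300² (one valid representation with x ≤ y).


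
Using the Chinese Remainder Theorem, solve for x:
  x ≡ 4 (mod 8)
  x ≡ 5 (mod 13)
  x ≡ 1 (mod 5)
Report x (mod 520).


Moduli 8, 13, 5 are pairwise coprime; by CRT there is a unique solution modulo M = 8 · 13 · 5 = 520.
Solve pairwise, accumulating the modulus:
  Start with x ≡ 4 (mod 8).
  Combine with x ≡ 5 (mod 13): since gcd(8, 13) = 1, we get a unique residue mod 104.
    Write x = 4 + 8·t and substitute into x ≡ 5 (mod 13): 8·t ≡ 5 − 4 = 1 (mod 13).
    The inverse of 8 mod 13 is 5 (since 8·5 = 40 = 3·13 + 1), so t ≡ 5·1 = 5 ≡ 5 (mod 13).
    Then x = 4 + 8·5 = 44, valid modulo lcm(8, 13) = 104: x ≡ 44 (mod 104).
  Combine with x ≡ 1 (mod 5): since gcd(104, 5) = 1, we get a unique residue mod 520.
    Write x = 44 + 104·t and substitute into x ≡ 1 (mod 5): 104·t ≡ 1 − 44 = -43 (mod 5).
    Reduce coefficients mod 5: 4·t ≡ 2 (mod 5).
    The inverse of 4 mod 5 is 4 (since 4·4 = 16 = 3·5 + 1), so t ≡ 4·2 = 8 ≡ 3 (mod 5).
    Then x = 44 + 104·3 = 356, valid modulo lcm(104, 5) = 520: x ≡ 356 (mod 520).
Verify: 356 mod 8 = 4 ✓, 356 mod 13 = 5 ✓, 356 mod 5 = 1 ✓.

x ≡ 356 (mod 520).


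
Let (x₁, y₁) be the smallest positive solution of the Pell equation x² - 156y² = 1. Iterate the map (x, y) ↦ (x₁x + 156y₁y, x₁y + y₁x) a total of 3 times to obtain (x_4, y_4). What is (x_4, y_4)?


Step 1: Find the fundamental solution (x₁, y₁) of x² - 156y² = 1.
  Expand √156 as a continued fraction. a₀ = ⌊√156⌋ = 12; iterate m_{k+1} = d_k·a_k − m_k, d_{k+1} = (156 − m_{k+1}²)/d_k, a_{k+1} = ⌊(a₀ + m_{k+1})/d_{k+1}⌋ (starting m₀ = 0, d₀ = 1), with convergents p_k = a_k·p_{k-1} + p_{k-2}, q_k = a_k·q_{k-1} + q_{k-2} (p₋₁ = 1, q₋₁ = 0):
  k = 0: a₀ = 12; p₀/q₀ = 12/1; p₀² − 156·q₀² = 144 − 156 = -12.
  k = 1: m = 12, d = 12, a = ⌊(12 + 12)/12⌋ = 2; p/q = (2·12 + 1)/(2·1 + 0) = 25/2; p² − 156·q² = 625 − 624 = 1.
  The first convergent with p² − 156·q² = 1 gives the fundamental solution (x₁, y₁) = (25, 2).
Step 2: Apply the recurrence (x_{n+1}, y_{n+1}) = (x₁x_n + 156y₁y_n, x₁y_n + y₁x_n) repeatedly.
  From (x_1, y_1) = (25, 2): x_2 = 25·25 + 156·2·2 = 1249; y_2 = 25·2 + 2·25 = 100.
  From (x_2, y_2) = (1249, 100): x_3 = 25·1249 + 156·2·100 = 62425; y_3 = 25·100 + 2·1249 = 4998.
  From (x_3, y_3) = (62425, 4998): x_4 = 25·62425 + 156·2·4998 = 3120001; y_4 = 25·4998 + 2·62425 = 249800.
Step 3: Verify x_4² - 156·y_4² = 9734406240001 - 9734406240000 = 1 (should be 1). ✓

(x_1, y_1) = (25, 2); (x_4, y_4) = (3120001, 249800).


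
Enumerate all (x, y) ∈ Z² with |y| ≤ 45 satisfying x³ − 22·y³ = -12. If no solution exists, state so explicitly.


The equation is x³ - 22y³ = -12. For fixed y, x³ = 22·y³ − 12, so a solution requires the RHS to be a perfect cube.
Strategy: iterate y from -45 to 45, compute RHS = 22·y³ − 12, and check whether it is a (positive or negative) perfect cube.
Check small values of y:
  y = 0: RHS = -12 is not a perfect cube.
  y = 1: RHS = 10 is not a perfect cube.
  y = -1: RHS = -34 is not a perfect cube.
  y = 2: RHS = 164 is not a perfect cube.
  y = -2: RHS = -188 is not a perfect cube.
  y = 3: RHS = 582 is not a perfect cube.
  y = -3: RHS = -606 is not a perfect cube.
Continuing the search up to |y| = 45 finds no solutions either.
No (x, y) in the scanned range satisfies the equation.

No integer solutions with |y| ≤ 45.


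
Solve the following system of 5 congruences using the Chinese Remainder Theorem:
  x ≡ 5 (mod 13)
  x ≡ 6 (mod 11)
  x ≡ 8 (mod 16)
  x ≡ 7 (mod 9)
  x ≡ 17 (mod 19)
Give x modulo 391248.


Product of moduli M = 13 · 11 · 16 · 9 · 19 = 391248.
Merge one congruence at a time:
  Start: x ≡ 5 (mod 13).
  Combine with x ≡ 6 (mod 11); new modulus lcm = 143.
    Write x = 5 + 13·t and substitute into x ≡ 6 (mod 11): 13·t ≡ 6 − 5 = 1 (mod 11).
    Reduce coefficients mod 11: 2·t ≡ 1 (mod 11).
    The inverse of 2 mod 11 is 6 (since 2·6 = 12 = 1·11 + 1), so t ≡ 6·1 = 6 ≡ 6 (mod 11).
    Then x = 5 + 13·6 = 83, valid modulo lcm(13, 11) = 143: x ≡ 83 (mod 143).
  Combine with x ≡ 8 (mod 16); new modulus lcm = 2288.
    Write x = 83 + 143·t and substitute into x ≡ 8 (mod 16): 143·t ≡ 8 − 83 = -75 (mod 16).
    Reduce coefficients mod 16: 15·t ≡ 5 (mod 16).
    The inverse of 15 mod 16 is 15 (since 15·15 = 225 = 14·16 + 1), so t ≡ 15·5 = 75 ≡ 11 (mod 16).
    Then x = 83 + 143·11 = 1656, valid modulo lcm(143, 16) = 2288: x ≡ 1656 (mod 2288).
  Combine with x ≡ 7 (mod 9); new modulus lcm = 20592.
    Write x = 1656 + 2288·t and substitute into x ≡ 7 (mod 9): 2288·t ≡ 7 − 1656 = -1649 (mod 9).
    Reduce coefficients mod 9: 2·t ≡ 7 (mod 9).
    The inverse of 2 mod 9 is 5 (since 2·5 = 10 = 1·9 + 1), so t ≡ 5·7 = 35 ≡ 8 (mod 9).
    Then x = 1656 + 2288·8 = 19960, valid modulo lcm(2288, 9) = 20592: x ≡ 19960 (mod 20592).
  Combine with x ≡ 17 (mod 19); new modulus lcm = 391248.
    Write x = 19960 + 20592·t and substitute into x ≡ 17 (mod 19): 20592·t ≡ 17 − 19960 = -19943 (mod 19).
    Reduce coefficients mod 19: 15·t ≡ 7 (mod 19).
    The inverse of 15 mod 19 is 14 (since 15·14 = 210 = 11·19 + 1), so t ≡ 14·7 = 98 ≡ 3 (mod 19).
    Then x = 19960 + 20592·3 = 81736, valid modulo lcm(20592, 19) = 391248: x ≡ 81736 (mod 391248).
Verify against each original: 81736 mod 13 = 5, 81736 mod 11 = 6, 81736 mod 16 = 8, 81736 mod 9 = 7, 81736 mod 19 = 17.

x ≡ 81736 (mod 391248).


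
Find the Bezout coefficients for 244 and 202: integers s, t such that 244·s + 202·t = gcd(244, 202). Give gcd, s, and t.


Euclidean algorithm on (244, 202) — divide until remainder is 0:
  244 = 1 · 202 + 42
  202 = 4 · 42 + 34
  42 = 1 · 34 + 8
  34 = 4 · 8 + 2
  8 = 4 · 2 + 0
gcd(244, 202) = 2.
Track Bezout coefficients alongside the remainders: start with r₀ = 244 = a·1 + b·0 (s = 1, t = 0) and r₁ = 202 = a·0 + b·1 (s = 0, t = 1); each new remainder r_{k+1} = r_{k-1} − q_k·r_k inherits s_{k+1} = s_{k-1} − q_k·s_k, t_{k+1} = t_{k-1} − q_k·t_k, so r_k = a·s_k + b·t_k at every step:
  q = 1: r = 42, s = 1 − 1·0 = 1, t = 0 − 1·1 = -1  (check: 244·1 + 202·(-1) = 42)
  q = 4: r = 34, s = 0 − 4·1 = -4, t = 1 − 4·(-1) = 5  (check: 244·(-4) + 202·5 = 34)
  q = 1: r = 8, s = 1 − 1·(-4) = 5, t = -1 − 1·5 = -6  (check: 244·5 + 202·(-6) = 8)
  q = 4: r = 2, s = -4 − 4·5 = -24, t = 5 − 4·(-6) = 29  (check: 244·(-24) + 202·29 = 2)
The row with r = 2 (the gcd) gives the Bezout coefficients s = -24, t = 29.
Result: 244 · (-24) + 202 · (29) = 2.

gcd(244, 202) = 2; s = -24, t = 29 (check: 244·(-24) + 202·29 = 2).


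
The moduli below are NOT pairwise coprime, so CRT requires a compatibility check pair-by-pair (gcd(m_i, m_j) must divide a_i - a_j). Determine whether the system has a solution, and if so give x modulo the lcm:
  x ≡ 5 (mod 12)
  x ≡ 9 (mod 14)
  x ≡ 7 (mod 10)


Moduli 12, 14, 10 are not pairwise coprime, so CRT works modulo lcm(m_i) when all pairwise compatibility conditions hold.
Pairwise compatibility: gcd(m_i, m_j) must divide a_i - a_j for every pair.
Merge one congruence at a time:
  Start: x ≡ 5 (mod 12).
  Combine with x ≡ 9 (mod 14): gcd(12, 14) = 2; 9 - 5 = 4, which IS divisible by 2, so compatible.
    Write x = 5 + 12·t and substitute into x ≡ 9 (mod 14): 12·t ≡ 9 − 5 = 4 (mod 14).
    Divide the congruence (and modulus) by g = 2: 6·t ≡ 2 (mod 7).
    The inverse of 6 mod 7 is 6 (since 6·6 = 36 = 5·7 + 1), so t ≡ 6·2 = 12 ≡ 5 (mod 7).
    Then x = 5 + 12·5 = 65, valid modulo lcm(12, 14) = 84: x ≡ 65 (mod 84).
  Combine with x ≡ 7 (mod 10): gcd(84, 10) = 2; 7 - 65 = -58, which IS divisible by 2, so compatible.
    Write x = 65 + 84·t and substitute into x ≡ 7 (mod 10): 84·t ≡ 7 − 65 = -58 (mod 10).
    Divide the congruence (and modulus) by g = 2: 42·t ≡ -29 (mod 5).
    Reduce coefficients mod 5: 2·t ≡ 1 (mod 5).
    The inverse of 2 mod 5 is 3 (since 2·3 = 6 = 1·5 + 1), so t ≡ 3·1 = 3 ≡ 3 (mod 5).
    Then x = 65 + 84·3 = 317, valid modulo lcm(84, 10) = 420: x ≡ 317 (mod 420).
Verify: 317 mod 12 = 5, 317 mod 14 = 9, 317 mod 10 = 7.

x ≡ 317 (mod 420).


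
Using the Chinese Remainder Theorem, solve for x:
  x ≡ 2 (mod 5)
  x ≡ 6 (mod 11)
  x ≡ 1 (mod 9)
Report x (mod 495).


Moduli 5, 11, 9 are pairwise coprime; by CRT there is a unique solution modulo M = 5 · 11 · 9 = 495.
Solve pairwise, accumulating the modulus:
  Start with x ≡ 2 (mod 5).
  Combine with x ≡ 6 (mod 11): since gcd(5, 11) = 1, we get a unique residue mod 55.
    Write x = 2 + 5·t and substitute into x ≡ 6 (mod 11): 5·t ≡ 6 − 2 = 4 (mod 11).
    The inverse of 5 mod 11 is 9 (since 5·9 = 45 = 4·11 + 1), so t ≡ 9·4 = 36 ≡ 3 (mod 11).
    Then x = 2 + 5·3 = 17, valid modulo lcm(5, 11) = 55: x ≡ 17 (mod 55).
  Combine with x ≡ 1 (mod 9): since gcd(55, 9) = 1, we get a unique residue mod 495.
    Write x = 17 + 55·t and substitute into x ≡ 1 (mod 9): 55·t ≡ 1 − 17 = -16 (mod 9).
    Reduce coefficients mod 9: 1·t ≡ 2 (mod 9).
    So t ≡ 2 (mod 9).
    Then x = 17 + 55·2 = 127, valid modulo lcm(55, 9) = 495: x ≡ 127 (mod 495).
Verify: 127 mod 5 = 2 ✓, 127 mod 11 = 6 ✓, 127 mod 9 = 1 ✓.

x ≡ 127 (mod 495).


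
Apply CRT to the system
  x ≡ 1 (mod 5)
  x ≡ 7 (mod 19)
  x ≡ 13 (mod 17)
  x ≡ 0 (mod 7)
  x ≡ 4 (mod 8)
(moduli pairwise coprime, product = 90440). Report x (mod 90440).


Product of moduli M = 5 · 19 · 17 · 7 · 8 = 90440.
Merge one congruence at a time:
  Start: x ≡ 1 (mod 5).
  Combine with x ≡ 7 (mod 19); new modulus lcm = 95.
    Write x = 1 + 5·t and substitute into x ≡ 7 (mod 19): 5·t ≡ 7 − 1 = 6 (mod 19).
    The inverse of 5 mod 19 is 4 (since 5·4 = 20 = 1·19 + 1), so t ≡ 4·6 = 24 ≡ 5 (mod 19).
    Then x = 1 + 5·5 = 26, valid modulo lcm(5, 19) = 95: x ≡ 26 (mod 95).
  Combine with x ≡ 13 (mod 17); new modulus lcm = 1615.
    Write x = 26 + 95·t and substitute into x ≡ 13 (mod 17): 95·t ≡ 13 − 26 = -13 (mod 17).
    Reduce coefficients mod 17: 10·t ≡ 4 (mod 17).
    The inverse of 10 mod 17 is 12 (since 10·12 = 120 = 7·17 + 1), so t ≡ 12·4 = 48 ≡ 14 (mod 17).
    Then x = 26 + 95·14 = 1356, valid modulo lcm(95, 17) = 1615: x ≡ 1356 (mod 1615).
  Combine with x ≡ 0 (mod 7); new modulus lcm = 11305.
    Write x = 1356 + 1615·t and substitute into x ≡ 0 (mod 7): 1615·t ≡ 0 − 1356 = -1356 (mod 7).
    Reduce coefficients mod 7: 5·t ≡ 2 (mod 7).
    The inverse of 5 mod 7 is 3 (since 5·3 = 15 = 2·7 + 1), so t ≡ 3·2 = 6 ≡ 6 (mod 7).
    Then x = 1356 + 1615·6 = 11046, valid modulo lcm(1615, 7) = 11305: x ≡ 11046 (mod 11305).
  Combine with x ≡ 4 (mod 8); new modulus lcm = 90440.
    Write x = 11046 + 11305·t and substitute into x ≡ 4 (mod 8): 11305·t ≡ 4 − 11046 = -11042 (mod 8).
    Reduce coefficients mod 8: 1·t ≡ 6 (mod 8).
    So t ≡ 6 (mod 8).
    Then x = 11046 + 11305·6 = 78876, valid modulo lcm(11305, 8) = 90440: x ≡ 78876 (mod 90440).
Verify against each original: 78876 mod 5 = 1, 78876 mod 19 = 7, 78876 mod 17 = 13, 78876 mod 7 = 0, 78876 mod 8 = 4.

x ≡ 78876 (mod 90440).


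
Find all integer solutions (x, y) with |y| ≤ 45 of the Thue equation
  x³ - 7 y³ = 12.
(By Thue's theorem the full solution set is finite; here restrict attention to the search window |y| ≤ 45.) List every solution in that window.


The equation is x³ - 7y³ = 12. For fixed y, x³ = 7·y³ + 12, so a solution requires the RHS to be a perfect cube.
Strategy: iterate y from -45 to 45, compute RHS = 7·y³ + 12, and check whether it is a (positive or negative) perfect cube.
Check small values of y:
  y = 0: RHS = 12 is not a perfect cube.
  y = 1: RHS = 19 is not a perfect cube.
  y = -1: RHS = 5 is not a perfect cube.
  y = 2: RHS = 68 is not a perfect cube.
  y = -2: RHS = -44 is not a perfect cube.
  y = 3: RHS = 201 is not a perfect cube.
  y = -3: RHS = -177 is not a perfect cube.
Continuing the search up to |y| = 45 finds no solutions either.
No (x, y) in the scanned range satisfies the equation.

No integer solutions with |y| ≤ 45.


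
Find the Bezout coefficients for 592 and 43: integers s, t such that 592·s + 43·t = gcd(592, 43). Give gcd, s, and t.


Euclidean algorithm on (592, 43) — divide until remainder is 0:
  592 = 13 · 43 + 33
  43 = 1 · 33 + 10
  33 = 3 · 10 + 3
  10 = 3 · 3 + 1
  3 = 3 · 1 + 0
gcd(592, 43) = 1.
Track Bezout coefficients alongside the remainders: start with r₀ = 592 = a·1 + b·0 (s = 1, t = 0) and r₁ = 43 = a·0 + b·1 (s = 0, t = 1); each new remainder r_{k+1} = r_{k-1} − q_k·r_k inherits s_{k+1} = s_{k-1} − q_k·s_k, t_{k+1} = t_{k-1} − q_k·t_k, so r_k = a·s_k + b·t_k at every step:
  q = 13: r = 33, s = 1 − 13·0 = 1, t = 0 − 13·1 = -13  (check: 592·1 + 43·(-13) = 33)
  q = 1: r = 10, s = 0 − 1·1 = -1, t = 1 − 1·(-13) = 14  (check: 592·(-1) + 43·14 = 10)
  q = 3: r = 3, s = 1 − 3·(-1) = 4, t = -13 − 3·14 = -55  (check: 592·4 + 43·(-55) = 3)
  q = 3: r = 1, s = -1 − 3·4 = -13, t = 14 − 3·(-55) = 179  (check: 592·(-13) + 43·179 = 1)
The row with r = 1 (the gcd) gives the Bezout coefficients s = -13, t = 179.
Result: 592 · (-13) + 43 · (179) = 1.

gcd(592, 43) = 1; s = -13, t = 179 (check: 592·(-13) + 43·179 = 1).


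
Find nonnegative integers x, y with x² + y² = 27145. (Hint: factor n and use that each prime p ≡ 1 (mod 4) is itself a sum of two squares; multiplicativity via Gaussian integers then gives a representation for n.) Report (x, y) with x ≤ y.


Step 1: Factor n = 27145 = 5 · 61 · 89.
Step 2: Check the mod-4 condition on each prime factor: 5 ≡ 1 (mod 4), exponent 1; 61 ≡ 1 (mod 4), exponent 1; 89 ≡ 1 (mod 4), exponent 1.
All primes ≡ 3 (mod 4) appear to even exponent (or don't appear), so by the two-squares theorem n IS expressible as a sum of two squares.
Step 3: Build a representation. Here n = 5 · 61 · 89 is a product of primes ≡ 1 (mod 4). Each prime p ≡ 1 (mod 4) is itself a sum of two squares; find a² by testing p − a² for a perfect square:
  5: 5 − 1² = 4 = 2² ⇒ 5 = 1² + 2².
  61: 61 − 1² = 60, 61 − 2² = 57, 61 − 3² = 52, 61 − 4² = 45, 61 − 5² = 36 = 6² ⇒ 61 = 5² + 6².
  89: 89 − 1² = 88, 89 − 2² = 85, 89 − 3² = 80, 89 − 4² = 73, 89 − 5² = 64 = 8² ⇒ 89 = 5² + 8².
  Combine using the Brahmagupta–Fibonacci identity (a² + b²)(c² + d²) = (ac − bd)² + (ad + bc)² = (ac + bd)² + (ad − bc)²:
  5 · 61 = 305: from (1² + 2²)(5² + 6²), take (1·5 − 2·6, 1·6 + 2·5) = (5 − 12, 6 + 10) = (-7, 16); dropping signs (only squares matter) gives (7, 16); check 7² + 16² = 49 + 256 = 305 ✓.
  305 · 89 = 27145: from (7² + 16²)(5² + 8²), take (7·5 − 16·8, 7·8 + 16·5) = (35 − 128, 56 + 80) = (-93, 136); dropping signs (only squares matter) gives (93, 136); check 93² + 136² = 8649 + 18496 = 27145 ✓.
Step 4: Order so x ≤ y and verify: 93² + 136² = 8649 + 18496 = 27145 = n. ✓

n = 27145 = 93² + 136² (one valid representation with x ≤ y).


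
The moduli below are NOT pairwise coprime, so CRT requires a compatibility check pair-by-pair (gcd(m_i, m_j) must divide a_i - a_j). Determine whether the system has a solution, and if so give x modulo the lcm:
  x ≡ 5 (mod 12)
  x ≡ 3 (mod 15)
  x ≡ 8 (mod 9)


Moduli 12, 15, 9 are not pairwise coprime, so CRT works modulo lcm(m_i) when all pairwise compatibility conditions hold.
Pairwise compatibility: gcd(m_i, m_j) must divide a_i - a_j for every pair.
Merge one congruence at a time:
  Start: x ≡ 5 (mod 12).
  Combine with x ≡ 3 (mod 15): gcd(12, 15) = 3, and 3 - 5 = -2 is NOT divisible by 3.
    ⇒ system is inconsistent (no integer solution).

No solution (the system is inconsistent).


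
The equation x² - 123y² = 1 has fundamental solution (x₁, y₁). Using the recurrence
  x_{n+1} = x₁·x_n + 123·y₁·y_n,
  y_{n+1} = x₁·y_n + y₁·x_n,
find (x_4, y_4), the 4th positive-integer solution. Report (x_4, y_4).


Step 1: Find the fundamental solution (x₁, y₁) of x² - 123y² = 1.
  Expand √123 as a continued fraction. a₀ = ⌊√123⌋ = 11; iterate m_{k+1} = d_k·a_k − m_k, d_{k+1} = (123 − m_{k+1}²)/d_k, a_{k+1} = ⌊(a₀ + m_{k+1})/d_{k+1}⌋ (starting m₀ = 0, d₀ = 1), with convergents p_k = a_k·p_{k-1} + p_{k-2}, q_k = a_k·q_{k-1} + q_{k-2} (p₋₁ = 1, q₋₁ = 0):
  k = 0: a₀ = 11; p₀/q₀ = 11/1; p₀² − 123·q₀² = 121 − 123 = -2.
  k = 1: m = 11, d = 2, a = ⌊(11 + 11)/2⌋ = 11; p/q = (11·11 + 1)/(11·1 + 0) = 122/11; p² − 123·q² = 14884 − 14883 = 1.
  The first convergent with p² − 123·q² = 1 gives the fundamental solution (x₁, y₁) = (122, 11).
Step 2: Apply the recurrence (x_{n+1}, y_{n+1}) = (x₁x_n + 123y₁y_n, x₁y_n + y₁x_n) repeatedly.
  From (x_1, y_1) = (122, 11): x_2 = 122·122 + 123·11·11 = 29767; y_2 = 122·11 + 11·122 = 2684.
  From (x_2, y_2) = (29767, 2684): x_3 = 122·29767 + 123·11·2684 = 7263026; y_3 = 122·2684 + 11·29767 = 654885.
  From (x_3, y_3) = (7263026, 654885): x_4 = 122·7263026 + 123·11·654885 = 1772148577; y_4 = 122·654885 + 11·7263026 = 159789256.
Step 3: Verify x_4² - 123·y_4² = 3140510578963124929 - 3140510578963124928 = 1 (should be 1). ✓

(x_1, y_1) = (122, 11); (x_4, y_4) = (1772148577, 159789256).


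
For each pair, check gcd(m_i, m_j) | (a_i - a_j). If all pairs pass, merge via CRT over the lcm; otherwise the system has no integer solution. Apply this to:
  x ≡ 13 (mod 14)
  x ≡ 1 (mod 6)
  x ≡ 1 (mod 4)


Moduli 14, 6, 4 are not pairwise coprime, so CRT works modulo lcm(m_i) when all pairwise compatibility conditions hold.
Pairwise compatibility: gcd(m_i, m_j) must divide a_i - a_j for every pair.
Merge one congruence at a time:
  Start: x ≡ 13 (mod 14).
  Combine with x ≡ 1 (mod 6): gcd(14, 6) = 2; 1 - 13 = -12, which IS divisible by 2, so compatible.
    Write x = 13 + 14·t and substitute into x ≡ 1 (mod 6): 14·t ≡ 1 − 13 = -12 (mod 6).
    Divide the congruence (and modulus) by g = 2: 7·t ≡ -6 (mod 3).
    Reduce coefficients mod 3: 1·t ≡ 0 (mod 3).
    So t ≡ 0 (mod 3).
    Then x = 13 + 14·0 = 13, valid modulo lcm(14, 6) = 42: x ≡ 13 (mod 42).
  Combine with x ≡ 1 (mod 4): gcd(42, 4) = 2; 1 - 13 = -12, which IS divisible by 2, so compatible.
    Write x = 13 + 42·t and substitute into x ≡ 1 (mod 4): 42·t ≡ 1 − 13 = -12 (mod 4).
    Divide the congruence (and modulus) by g = 2: 21·t ≡ -6 (mod 2).
    Reduce coefficients mod 2: 1·t ≡ 0 (mod 2).
    So t ≡ 0 (mod 2).
    Then x = 13 + 42·0 = 13, valid modulo lcm(42, 4) = 84: x ≡ 13 (mod 84).
Verify: 13 mod 14 = 13, 13 mod 6 = 1, 13 mod 4 = 1.

x ≡ 13 (mod 84).


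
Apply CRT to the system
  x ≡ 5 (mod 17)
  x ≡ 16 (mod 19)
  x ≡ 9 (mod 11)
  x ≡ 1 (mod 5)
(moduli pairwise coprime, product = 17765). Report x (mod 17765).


Product of moduli M = 17 · 19 · 11 · 5 = 17765.
Merge one congruence at a time:
  Start: x ≡ 5 (mod 17).
  Combine with x ≡ 16 (mod 19); new modulus lcm = 323.
    Write x = 5 + 17·t and substitute into x ≡ 16 (mod 19): 17·t ≡ 16 − 5 = 11 (mod 19).
    The inverse of 17 mod 19 is 9 (since 17·9 = 153 = 8·19 + 1), so t ≡ 9·11 = 99 ≡ 4 (mod 19).
    Then x = 5 + 17·4 = 73, valid modulo lcm(17, 19) = 323: x ≡ 73 (mod 323).
  Combine with x ≡ 9 (mod 11); new modulus lcm = 3553.
    Write x = 73 + 323·t and substitute into x ≡ 9 (mod 11): 323·t ≡ 9 − 73 = -64 (mod 11).
    Reduce coefficients mod 11: 4·t ≡ 2 (mod 11).
    The inverse of 4 mod 11 is 3 (since 4·3 = 12 = 1·11 + 1), so t ≡ 3·2 = 6 ≡ 6 (mod 11).
    Then x = 73 + 323·6 = 2011, valid modulo lcm(323, 11) = 3553: x ≡ 2011 (mod 3553).
  Combine with x ≡ 1 (mod 5); new modulus lcm = 17765.
    Write x = 2011 + 3553·t and substitute into x ≡ 1 (mod 5): 3553·t ≡ 1 − 2011 = -2010 (mod 5).
    Reduce coefficients mod 5: 3·t ≡ 0 (mod 5).
    The inverse of 3 mod 5 is 2 (since 3·2 = 6 = 1·5 + 1), so t ≡ 2·0 = 0 ≡ 0 (mod 5).
    Then x = 2011 + 3553·0 = 2011, valid modulo lcm(3553, 5) = 17765: x ≡ 2011 (mod 17765).
Verify against each original: 2011 mod 17 = 5, 2011 mod 19 = 16, 2011 mod 11 = 9, 2011 mod 5 = 1.

x ≡ 2011 (mod 17765).


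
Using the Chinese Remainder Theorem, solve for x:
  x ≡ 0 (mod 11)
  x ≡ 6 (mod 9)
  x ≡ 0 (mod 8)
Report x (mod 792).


Moduli 11, 9, 8 are pairwise coprime; by CRT there is a unique solution modulo M = 11 · 9 · 8 = 792.
Solve pairwise, accumulating the modulus:
  Start with x ≡ 0 (mod 11).
  Combine with x ≡ 6 (mod 9): since gcd(11, 9) = 1, we get a unique residue mod 99.
    Write x = 0 + 11·t and substitute into x ≡ 6 (mod 9): 11·t ≡ 6 − 0 = 6 (mod 9).
    Reduce coefficients mod 9: 2·t ≡ 6 (mod 9).
    The inverse of 2 mod 9 is 5 (since 2·5 = 10 = 1·9 + 1), so t ≡ 5·6 = 30 ≡ 3 (mod 9).
    Then x = 0 + 11·3 = 33, valid modulo lcm(11, 9) = 99: x ≡ 33 (mod 99).
  Combine with x ≡ 0 (mod 8): since gcd(99, 8) = 1, we get a unique residue mod 792.
    Write x = 33 + 99·t and substitute into x ≡ 0 (mod 8): 99·t ≡ 0 − 33 = -33 (mod 8).
    Reduce coefficients mod 8: 3·t ≡ 7 (mod 8).
    The inverse of 3 mod 8 is 3 (since 3·3 = 9 = 1·8 + 1), so t ≡ 3·7 = 21 ≡ 5 (mod 8).
    Then x = 33 + 99·5 = 528, valid modulo lcm(99, 8) = 792: x ≡ 528 (mod 792).
Verify: 528 mod 11 = 0 ✓, 528 mod 9 = 6 ✓, 528 mod 8 = 0 ✓.

x ≡ 528 (mod 792).


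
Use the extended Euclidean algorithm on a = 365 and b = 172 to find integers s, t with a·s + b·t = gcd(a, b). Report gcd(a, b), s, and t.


Euclidean algorithm on (365, 172) — divide until remainder is 0:
  365 = 2 · 172 + 21
  172 = 8 · 21 + 4
  21 = 5 · 4 + 1
  4 = 4 · 1 + 0
gcd(365, 172) = 1.
Track Bezout coefficients alongside the remainders: start with r₀ = 365 = a·1 + b·0 (s = 1, t = 0) and r₁ = 172 = a·0 + b·1 (s = 0, t = 1); each new remainder r_{k+1} = r_{k-1} − q_k·r_k inherits s_{k+1} = s_{k-1} − q_k·s_k, t_{k+1} = t_{k-1} − q_k·t_k, so r_k = a·s_k + b·t_k at every step:
  q = 2: r = 21, s = 1 − 2·0 = 1, t = 0 − 2·1 = -2  (check: 365·1 + 172·(-2) = 21)
  q = 8: r = 4, s = 0 − 8·1 = -8, t = 1 − 8·(-2) = 17  (check: 365·(-8) + 172·17 = 4)
  q = 5: r = 1, s = 1 − 5·(-8) = 41, t = -2 − 5·17 = -87  (check: 365·41 + 172·(-87) = 1)
The row with r = 1 (the gcd) gives the Bezout coefficients s = 41, t = -87.
Result: 365 · (41) + 172 · (-87) = 1.

gcd(365, 172) = 1; s = 41, t = -87 (check: 365·41 + 172·(-87) = 1).


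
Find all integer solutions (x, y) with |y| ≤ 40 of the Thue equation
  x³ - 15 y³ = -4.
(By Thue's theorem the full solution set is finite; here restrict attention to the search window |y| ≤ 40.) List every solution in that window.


The equation is x³ - 15y³ = -4. For fixed y, x³ = 15·y³ − 4, so a solution requires the RHS to be a perfect cube.
Strategy: iterate y from -40 to 40, compute RHS = 15·y³ − 4, and check whether it is a (positive or negative) perfect cube.
Check small values of y:
  y = 0: RHS = -4 is not a perfect cube.
  y = 1: RHS = 11 is not a perfect cube.
  y = -1: RHS = -19 is not a perfect cube.
  y = 2: RHS = 116 is not a perfect cube.
  y = -2: RHS = -124 is not a perfect cube.
  y = 3: RHS = 401 is not a perfect cube.
  y = -3: RHS = -409 is not a perfect cube.
Continuing the search up to |y| = 40 finds no solutions either.
No (x, y) in the scanned range satisfies the equation.

No integer solutions with |y| ≤ 40.


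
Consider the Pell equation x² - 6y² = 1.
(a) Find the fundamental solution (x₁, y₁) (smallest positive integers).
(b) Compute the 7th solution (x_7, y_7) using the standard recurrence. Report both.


Step 1: Find the fundamental solution (x₁, y₁) of x² - 6y² = 1.
  Expand √6 as a continued fraction. a₀ = ⌊√6⌋ = 2; iterate m_{k+1} = d_k·a_k − m_k, d_{k+1} = (6 − m_{k+1}²)/d_k, a_{k+1} = ⌊(a₀ + m_{k+1})/d_{k+1}⌋ (starting m₀ = 0, d₀ = 1), with convergents p_k = a_k·p_{k-1} + p_{k-2}, q_k = a_k·q_{k-1} + q_{k-2} (p₋₁ = 1, q₋₁ = 0):
  k = 0: a₀ = 2; p₀/q₀ = 2/1; p₀² − 6·q₀² = 4 − 6 = -2.
  k = 1: m = 2, d = 2, a = ⌊(2 + 2)/2⌋ = 2; p/q = (2·2 + 1)/(2·1 + 0) = 5/2; p² − 6·q² = 25 − 24 = 1.
  The first convergent with p² − 6·q² = 1 gives the fundamental solution (x₁, y₁) = (5, 2).
Step 2: Apply the recurrence (x_{n+1}, y_{n+1}) = (x₁x_n + 6y₁y_n, x₁y_n + y₁x_n) repeatedly.
  From (x_1, y_1) = (5, 2): x_2 = 5·5 + 6·2·2 = 49; y_2 = 5·2 + 2·5 = 20.
  From (x_2, y_2) = (49, 20): x_3 = 5·49 + 6·2·20 = 485; y_3 = 5·20 + 2·49 = 198.
  From (x_3, y_3) = (485, 198): x_4 = 5·485 + 6·2·198 = 4801; y_4 = 5·198 + 2·485 = 1960.
  From (x_4, y_4) = (4801, 1960): x_5 = 5·4801 + 6·2·1960 = 47525; y_5 = 5·1960 + 2·4801 = 19402.
  From (x_5, y_5) = (47525, 19402): x_6 = 5·47525 + 6·2·19402 = 470449; y_6 = 5·19402 + 2·47525 = 192060.
  From (x_6, y_6) = (470449, 192060): x_7 = 5·470449 + 6·2·192060 = 4656965; y_7 = 5·192060 + 2·470449 = 1901198.
Step 3: Verify x_7² - 6·y_7² = 21687323011225 - 21687323011224 = 1 (should be 1). ✓

(x_1, y_1) = (5, 2); (x_7, y_7) = (4656965, 1901198).


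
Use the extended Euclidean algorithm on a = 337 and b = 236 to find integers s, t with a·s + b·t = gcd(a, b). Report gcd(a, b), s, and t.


Euclidean algorithm on (337, 236) — divide until remainder is 0:
  337 = 1 · 236 + 101
  236 = 2 · 101 + 34
  101 = 2 · 34 + 33
  34 = 1 · 33 + 1
  33 = 33 · 1 + 0
gcd(337, 236) = 1.
Track Bezout coefficients alongside the remainders: start with r₀ = 337 = a·1 + b·0 (s = 1, t = 0) and r₁ = 236 = a·0 + b·1 (s = 0, t = 1); each new remainder r_{k+1} = r_{k-1} − q_k·r_k inherits s_{k+1} = s_{k-1} − q_k·s_k, t_{k+1} = t_{k-1} − q_k·t_k, so r_k = a·s_k + b·t_k at every step:
  q = 1: r = 101, s = 1 − 1·0 = 1, t = 0 − 1·1 = -1  (check: 337·1 + 236·(-1) = 101)
  q = 2: r = 34, s = 0 − 2·1 = -2, t = 1 − 2·(-1) = 3  (check: 337·(-2) + 236·3 = 34)
  q = 2: r = 33, s = 1 − 2·(-2) = 5, t = -1 − 2·3 = -7  (check: 337·5 + 236·(-7) = 33)
  q = 1: r = 1, s = -2 − 1·5 = -7, t = 3 − 1·(-7) = 10  (check: 337·(-7) + 236·10 = 1)
The row with r = 1 (the gcd) gives the Bezout coefficients s = -7, t = 10.
Result: 337 · (-7) + 236 · (10) = 1.

gcd(337, 236) = 1; s = -7, t = 10 (check: 337·(-7) + 236·10 = 1).


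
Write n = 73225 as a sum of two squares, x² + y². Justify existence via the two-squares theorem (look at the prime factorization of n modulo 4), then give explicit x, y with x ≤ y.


Step 1: Factor n = 73225 = 5^2 · 29 · 101.
Step 2: Check the mod-4 condition on each prime factor: 5 ≡ 1 (mod 4), exponent 2; 29 ≡ 1 (mod 4), exponent 1; 101 ≡ 1 (mod 4), exponent 1.
All primes ≡ 3 (mod 4) appear to even exponent (or don't appear), so by the two-squares theorem n IS expressible as a sum of two squares.
Step 3: Build a representation. Group n = k² · m with k = 5 and m = 29 · 101 = 2929 (a product of primes ≡ 1 (mod 4)); a representation of m scales to one of n via (k·x)² + (k·y)² = k²(x² + y²). Each prime p ≡ 1 (mod 4) is itself a sum of two squares; find a² by testing p − a² for a perfect square:
  29: 29 − 1² = 28, 29 − 2² = 25 = 5² ⇒ 29 = 2² + 5².
  101: 101 − 1² = 100 = 10² ⇒ 101 = 1² + 10².
  Combine using the Brahmagupta–Fibonacci identity (a² + b²)(c² + d²) = (ac − bd)² + (ad + bc)² = (ac + bd)² + (ad − bc)²:
  29 · 101 = 2929: from (2² + 5²)(1² + 10²), take (2·1 − 5·10, 2·10 + 5·1) = (2 − 50, 20 + 5) = (-48, 25); dropping signs (only squares matter) gives (48, 25); check 48² + 25² = 2304 + 625 = 2929 ✓.
  Scale by k = 5: (5·48, 5·25) = (240, 125).
Step 4: Order so x ≤ y and verify: 125² + 240² = 15625 + 57600 = 73225 = n. ✓

n = 73225 = 125² + 240² (one valid representation with x ≤ y).


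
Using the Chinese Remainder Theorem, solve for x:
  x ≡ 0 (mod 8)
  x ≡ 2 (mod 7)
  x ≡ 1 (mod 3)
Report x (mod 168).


Moduli 8, 7, 3 are pairwise coprime; by CRT there is a unique solution modulo M = 8 · 7 · 3 = 168.
Solve pairwise, accumulating the modulus:
  Start with x ≡ 0 (mod 8).
  Combine with x ≡ 2 (mod 7): since gcd(8, 7) = 1, we get a unique residue mod 56.
    Write x = 0 + 8·t and substitute into x ≡ 2 (mod 7): 8·t ≡ 2 − 0 = 2 (mod 7).
    Reduce coefficients mod 7: 1·t ≡ 2 (mod 7).
    So t ≡ 2 (mod 7).
    Then x = 0 + 8·2 = 16, valid modulo lcm(8, 7) = 56: x ≡ 16 (mod 56).
  Combine with x ≡ 1 (mod 3): since gcd(56, 3) = 1, we get a unique residue mod 168.
    Write x = 16 + 56·t and substitute into x ≡ 1 (mod 3): 56·t ≡ 1 − 16 = -15 (mod 3).
    Reduce coefficients mod 3: 2·t ≡ 0 (mod 3).
    The inverse of 2 mod 3 is 2 (since 2·2 = 4 = 1·3 + 1), so t ≡ 2·0 = 0 ≡ 0 (mod 3).
    Then x = 16 + 56·0 = 16, valid modulo lcm(56, 3) = 168: x ≡ 16 (mod 168).
Verify: 16 mod 8 = 0 ✓, 16 mod 7 = 2 ✓, 16 mod 3 = 1 ✓.

x ≡ 16 (mod 168).


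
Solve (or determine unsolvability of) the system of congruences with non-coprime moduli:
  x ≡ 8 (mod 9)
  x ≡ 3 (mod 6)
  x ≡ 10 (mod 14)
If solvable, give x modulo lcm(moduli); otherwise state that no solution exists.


Moduli 9, 6, 14 are not pairwise coprime, so CRT works modulo lcm(m_i) when all pairwise compatibility conditions hold.
Pairwise compatibility: gcd(m_i, m_j) must divide a_i - a_j for every pair.
Merge one congruence at a time:
  Start: x ≡ 8 (mod 9).
  Combine with x ≡ 3 (mod 6): gcd(9, 6) = 3, and 3 - 8 = -5 is NOT divisible by 3.
    ⇒ system is inconsistent (no integer solution).

No solution (the system is inconsistent).


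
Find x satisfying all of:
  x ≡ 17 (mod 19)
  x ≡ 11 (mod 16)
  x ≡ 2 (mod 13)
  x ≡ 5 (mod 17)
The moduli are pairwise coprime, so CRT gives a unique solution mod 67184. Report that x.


Product of moduli M = 19 · 16 · 13 · 17 = 67184.
Merge one congruence at a time:
  Start: x ≡ 17 (mod 19).
  Combine with x ≡ 11 (mod 16); new modulus lcm = 304.
    Write x = 17 + 19·t and substitute into x ≡ 11 (mod 16): 19·t ≡ 11 − 17 = -6 (mod 16).
    Reduce coefficients mod 16: 3·t ≡ 10 (mod 16).
    The inverse of 3 mod 16 is 11 (since 3·11 = 33 = 2·16 + 1), so t ≡ 11·10 = 110 ≡ 14 (mod 16).
    Then x = 17 + 19·14 = 283, valid modulo lcm(19, 16) = 304: x ≡ 283 (mod 304).
  Combine with x ≡ 2 (mod 13); new modulus lcm = 3952.
    Write x = 283 + 304·t and substitute into x ≡ 2 (mod 13): 304·t ≡ 2 − 283 = -281 (mod 13).
    Reduce coefficients mod 13: 5·t ≡ 5 (mod 13).
    The inverse of 5 mod 13 is 8 (since 5·8 = 40 = 3·13 + 1), so t ≡ 8·5 = 40 ≡ 1 (mod 13).
    Then x = 283 + 304·1 = 587, valid modulo lcm(304, 13) = 3952: x ≡ 587 (mod 3952).
  Combine with x ≡ 5 (mod 17); new modulus lcm = 67184.
    Write x = 587 + 3952·t and substitute into x ≡ 5 (mod 17): 3952·t ≡ 5 − 587 = -582 (mod 17).
    Reduce coefficients mod 17: 8·t ≡ 13 (mod 17).
    The inverse of 8 mod 17 is 15 (since 8·15 = 120 = 7·17 + 1), so t ≡ 15·13 = 195 ≡ 8 (mod 17).
    Then x = 587 + 3952·8 = 32203, valid modulo lcm(3952, 17) = 67184: x ≡ 32203 (mod 67184).
Verify against each original: 32203 mod 19 = 17, 32203 mod 16 = 11, 32203 mod 13 = 2, 32203 mod 17 = 5.

x ≡ 32203 (mod 67184).
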